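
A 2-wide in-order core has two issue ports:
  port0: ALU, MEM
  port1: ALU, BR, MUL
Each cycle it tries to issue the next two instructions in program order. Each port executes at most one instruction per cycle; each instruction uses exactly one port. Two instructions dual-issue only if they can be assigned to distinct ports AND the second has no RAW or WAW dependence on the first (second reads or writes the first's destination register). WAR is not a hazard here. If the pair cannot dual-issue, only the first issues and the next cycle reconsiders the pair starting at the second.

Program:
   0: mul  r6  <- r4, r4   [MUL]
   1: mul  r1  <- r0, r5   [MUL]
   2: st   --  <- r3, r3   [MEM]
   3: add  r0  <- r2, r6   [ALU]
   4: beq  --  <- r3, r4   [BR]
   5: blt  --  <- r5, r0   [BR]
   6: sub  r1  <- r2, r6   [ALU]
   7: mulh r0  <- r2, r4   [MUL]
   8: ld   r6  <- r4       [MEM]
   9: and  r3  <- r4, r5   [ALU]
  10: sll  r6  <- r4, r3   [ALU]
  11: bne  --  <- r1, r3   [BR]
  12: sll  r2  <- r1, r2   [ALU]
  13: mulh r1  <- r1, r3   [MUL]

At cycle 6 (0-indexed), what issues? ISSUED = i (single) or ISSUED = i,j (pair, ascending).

c0: i0 mul  no-port MUL/MUL
c1: i1/i2 mul st  dual
c2: i3/i4 add beq  dual
c3: i5/i6 blt sub  dual
c4: i7/i8 mulh ld  dual
c5: i9 and  RAW r3
c6: i10/i11 sll bne  dual
c7: i12/i13 sll mulh  dual

ISSUED = 10,11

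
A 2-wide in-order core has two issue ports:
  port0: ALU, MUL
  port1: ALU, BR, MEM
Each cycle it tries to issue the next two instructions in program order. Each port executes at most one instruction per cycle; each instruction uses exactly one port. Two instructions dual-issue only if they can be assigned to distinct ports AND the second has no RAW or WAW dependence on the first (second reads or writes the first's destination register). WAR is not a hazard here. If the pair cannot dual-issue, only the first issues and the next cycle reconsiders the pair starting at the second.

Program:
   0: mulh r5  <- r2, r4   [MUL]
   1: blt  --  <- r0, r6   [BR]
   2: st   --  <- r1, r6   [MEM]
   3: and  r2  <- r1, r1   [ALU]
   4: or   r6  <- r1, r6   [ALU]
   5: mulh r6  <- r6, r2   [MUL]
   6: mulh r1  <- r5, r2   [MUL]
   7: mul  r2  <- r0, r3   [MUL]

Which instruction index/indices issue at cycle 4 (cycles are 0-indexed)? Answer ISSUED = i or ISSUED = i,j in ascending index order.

[0] i0,i1  mulh/blt  -- pair
[1] i2,i3  st/and  -- pair
[2] i4  or  -- RAW+WAW r6
[3] i5  mulh  -- no-port MUL/MUL
[4] i6  mulh  -- no-port MUL/MUL
[5] i7  mul  -- tail

ISSUED = 6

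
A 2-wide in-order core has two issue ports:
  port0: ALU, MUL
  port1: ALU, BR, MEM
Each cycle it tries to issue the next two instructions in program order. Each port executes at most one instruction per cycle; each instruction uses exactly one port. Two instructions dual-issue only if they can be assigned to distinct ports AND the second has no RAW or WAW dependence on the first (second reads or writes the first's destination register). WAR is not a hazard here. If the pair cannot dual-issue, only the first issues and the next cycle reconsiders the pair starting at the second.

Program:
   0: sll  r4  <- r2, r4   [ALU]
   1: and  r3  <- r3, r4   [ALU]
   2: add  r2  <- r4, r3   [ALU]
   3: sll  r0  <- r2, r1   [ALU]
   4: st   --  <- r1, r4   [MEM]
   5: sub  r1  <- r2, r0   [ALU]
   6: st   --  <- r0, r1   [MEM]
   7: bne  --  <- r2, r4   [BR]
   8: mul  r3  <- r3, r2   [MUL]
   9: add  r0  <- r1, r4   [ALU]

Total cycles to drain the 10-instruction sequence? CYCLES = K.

t=0 i0:sll.ALU ; RAW r4
t=1 i1:and.ALU ; RAW r3
t=2 i2:add.ALU ; RAW r2
t=3 i3+i4:sll.ALU+st.MEM ; dual
t=4 i5:sub.ALU ; RAW r1
t=5 i6:st.MEM ; no-port MEM/BR
t=6 i7+i8:bne.BR+mul.MUL ; dual
t=7 i9:add.ALU ; tail

CYCLES = 8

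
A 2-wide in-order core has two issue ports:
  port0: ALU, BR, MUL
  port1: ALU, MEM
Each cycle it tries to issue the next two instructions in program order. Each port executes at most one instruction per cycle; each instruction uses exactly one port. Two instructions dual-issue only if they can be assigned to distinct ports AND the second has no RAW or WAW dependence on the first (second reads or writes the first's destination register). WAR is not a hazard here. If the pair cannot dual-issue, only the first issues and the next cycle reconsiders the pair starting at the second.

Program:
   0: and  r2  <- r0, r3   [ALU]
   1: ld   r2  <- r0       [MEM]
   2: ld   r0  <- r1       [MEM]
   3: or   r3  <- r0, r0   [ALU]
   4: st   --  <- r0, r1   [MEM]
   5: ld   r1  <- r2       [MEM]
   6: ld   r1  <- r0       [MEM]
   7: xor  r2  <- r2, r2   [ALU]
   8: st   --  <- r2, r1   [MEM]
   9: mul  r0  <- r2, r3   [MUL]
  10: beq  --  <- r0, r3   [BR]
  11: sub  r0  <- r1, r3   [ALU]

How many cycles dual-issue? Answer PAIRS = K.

t=0 i0:and ; WAW r2
t=1 i1:ld ; no-port MEM/MEM
t=2 i2:ld ; RAW r0
t=3 i3,i4:or st ; 2-wide
t=4 i5:ld ; no-port MEM/MEM
t=5 i6,i7:ld xor ; 2-wide
t=6 i8,i9:st mul ; 2-wide
t=7 i10,i11:beq sub ; 2-wide

PAIRS = 4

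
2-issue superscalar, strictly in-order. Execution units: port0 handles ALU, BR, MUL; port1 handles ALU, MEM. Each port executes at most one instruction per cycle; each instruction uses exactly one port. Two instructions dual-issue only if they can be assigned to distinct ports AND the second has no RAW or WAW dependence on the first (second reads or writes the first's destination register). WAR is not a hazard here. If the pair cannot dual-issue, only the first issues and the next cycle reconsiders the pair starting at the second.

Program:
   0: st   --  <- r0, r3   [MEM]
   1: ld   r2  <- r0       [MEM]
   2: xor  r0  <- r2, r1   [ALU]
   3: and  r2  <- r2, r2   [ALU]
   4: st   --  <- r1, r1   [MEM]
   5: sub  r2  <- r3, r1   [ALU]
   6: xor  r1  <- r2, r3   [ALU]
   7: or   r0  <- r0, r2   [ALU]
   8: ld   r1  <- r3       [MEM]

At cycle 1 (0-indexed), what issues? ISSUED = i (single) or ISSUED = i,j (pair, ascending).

ISSUED = 1

  cy0 -> i0 (st) no-port MEM/MEM
  cy1 -> i1 (ld) RAW r2
  cy2 -> i2+i3 (xor/and) 2-wide
  cy3 -> i4+i5 (st/sub) 2-wide
  cy4 -> i6+i7 (xor/or) 2-wide
  cy5 -> i8 (ld) tail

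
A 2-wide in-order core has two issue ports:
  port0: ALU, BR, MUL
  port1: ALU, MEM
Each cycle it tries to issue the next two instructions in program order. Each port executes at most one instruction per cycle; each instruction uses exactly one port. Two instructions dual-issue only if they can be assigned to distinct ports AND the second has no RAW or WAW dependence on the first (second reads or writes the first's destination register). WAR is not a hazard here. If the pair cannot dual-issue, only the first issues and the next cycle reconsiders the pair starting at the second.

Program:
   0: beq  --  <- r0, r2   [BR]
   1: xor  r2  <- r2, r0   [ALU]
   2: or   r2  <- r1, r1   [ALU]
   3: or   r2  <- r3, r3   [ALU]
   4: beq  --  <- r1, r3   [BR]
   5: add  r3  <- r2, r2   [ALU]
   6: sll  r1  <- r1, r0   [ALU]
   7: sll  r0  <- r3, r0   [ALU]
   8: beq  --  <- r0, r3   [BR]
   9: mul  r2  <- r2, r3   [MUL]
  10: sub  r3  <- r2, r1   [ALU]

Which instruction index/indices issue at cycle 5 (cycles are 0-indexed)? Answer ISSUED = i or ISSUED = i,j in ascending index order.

  cy0 -> i0/i1 (beq.BR/xor.ALU) dual
  cy1 -> i2 (or.ALU) WAW r2
  cy2 -> i3/i4 (or.ALU/beq.BR) dual
  cy3 -> i5/i6 (add.ALU/sll.ALU) dual
  cy4 -> i7 (sll.ALU) RAW r0
  cy5 -> i8 (beq.BR) no-port BR/MUL
  cy6 -> i9 (mul.MUL) RAW r2
  cy7 -> i10 (sub.ALU) tail

ISSUED = 8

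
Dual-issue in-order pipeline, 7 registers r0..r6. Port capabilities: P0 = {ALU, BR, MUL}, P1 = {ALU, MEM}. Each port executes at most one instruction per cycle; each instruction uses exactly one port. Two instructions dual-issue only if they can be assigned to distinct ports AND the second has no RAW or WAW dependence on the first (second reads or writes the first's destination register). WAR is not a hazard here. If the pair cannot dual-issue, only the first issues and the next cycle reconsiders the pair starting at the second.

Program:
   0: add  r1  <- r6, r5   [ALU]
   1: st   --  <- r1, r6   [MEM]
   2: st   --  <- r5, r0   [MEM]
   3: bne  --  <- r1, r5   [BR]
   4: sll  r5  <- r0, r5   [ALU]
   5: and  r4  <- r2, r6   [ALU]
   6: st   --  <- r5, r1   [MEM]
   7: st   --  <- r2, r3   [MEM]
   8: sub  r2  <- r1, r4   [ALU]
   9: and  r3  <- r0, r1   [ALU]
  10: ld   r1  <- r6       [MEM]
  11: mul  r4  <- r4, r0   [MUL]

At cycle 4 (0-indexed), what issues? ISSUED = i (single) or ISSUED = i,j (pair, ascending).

  cy0 -> i0 (add.ALU) RAW r1
  cy1 -> i1 (st.MEM) no-port MEM/MEM
  cy2 -> i2&i3 (st.MEM;bne.BR) pair
  cy3 -> i4&i5 (sll.ALU;and.ALU) pair
  cy4 -> i6 (st.MEM) no-port MEM/MEM
  cy5 -> i7&i8 (st.MEM;sub.ALU) pair
  cy6 -> i9&i10 (and.ALU;ld.MEM) pair
  cy7 -> i11 (mul.MUL) tail

ISSUED = 6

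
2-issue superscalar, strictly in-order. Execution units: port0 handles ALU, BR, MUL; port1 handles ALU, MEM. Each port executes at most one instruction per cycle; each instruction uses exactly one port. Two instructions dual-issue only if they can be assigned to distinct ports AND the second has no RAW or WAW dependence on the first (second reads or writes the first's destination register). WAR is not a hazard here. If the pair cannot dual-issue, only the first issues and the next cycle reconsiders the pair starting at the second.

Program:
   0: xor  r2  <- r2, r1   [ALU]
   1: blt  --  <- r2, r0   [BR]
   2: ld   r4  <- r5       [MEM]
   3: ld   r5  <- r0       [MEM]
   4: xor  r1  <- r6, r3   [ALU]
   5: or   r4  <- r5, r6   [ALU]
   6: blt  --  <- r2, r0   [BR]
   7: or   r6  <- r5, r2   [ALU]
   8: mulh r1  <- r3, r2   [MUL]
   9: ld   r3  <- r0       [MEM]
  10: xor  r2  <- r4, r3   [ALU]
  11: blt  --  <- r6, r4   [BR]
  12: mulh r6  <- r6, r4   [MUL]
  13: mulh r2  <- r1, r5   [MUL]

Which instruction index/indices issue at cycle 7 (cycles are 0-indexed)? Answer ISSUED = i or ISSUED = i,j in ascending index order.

ISSUED = 12

[0] i0  xor.ALU  -- RAW r2
[1] i1&i2  blt.BR ld.MEM  -- 2-wide
[2] i3&i4  ld.MEM xor.ALU  -- 2-wide
[3] i5&i6  or.ALU blt.BR  -- 2-wide
[4] i7&i8  or.ALU mulh.MUL  -- 2-wide
[5] i9  ld.MEM  -- RAW r3
[6] i10&i11  xor.ALU blt.BR  -- 2-wide
[7] i12  mulh.MUL  -- no-port MUL/MUL
[8] i13  mulh.MUL  -- tail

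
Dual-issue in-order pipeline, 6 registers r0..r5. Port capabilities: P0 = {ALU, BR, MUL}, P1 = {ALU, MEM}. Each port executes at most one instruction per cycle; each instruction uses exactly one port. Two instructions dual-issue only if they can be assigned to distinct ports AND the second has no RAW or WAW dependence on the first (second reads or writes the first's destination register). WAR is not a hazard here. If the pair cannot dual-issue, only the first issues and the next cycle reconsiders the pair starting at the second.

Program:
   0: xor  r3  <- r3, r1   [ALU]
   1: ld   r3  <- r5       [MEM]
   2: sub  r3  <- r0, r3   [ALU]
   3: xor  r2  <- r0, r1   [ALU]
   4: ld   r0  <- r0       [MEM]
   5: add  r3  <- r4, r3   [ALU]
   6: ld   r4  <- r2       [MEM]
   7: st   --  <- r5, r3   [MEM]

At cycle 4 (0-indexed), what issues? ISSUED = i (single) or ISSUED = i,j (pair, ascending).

ISSUED = 6

[0] i0  xor.ALU  -- WAW r3
[1] i1  ld.MEM  -- RAW+WAW r3
[2] i2&i3  sub.ALU/xor.ALU  -- pair
[3] i4&i5  ld.MEM/add.ALU  -- pair
[4] i6  ld.MEM  -- no-port MEM/MEM
[5] i7  st.MEM  -- tail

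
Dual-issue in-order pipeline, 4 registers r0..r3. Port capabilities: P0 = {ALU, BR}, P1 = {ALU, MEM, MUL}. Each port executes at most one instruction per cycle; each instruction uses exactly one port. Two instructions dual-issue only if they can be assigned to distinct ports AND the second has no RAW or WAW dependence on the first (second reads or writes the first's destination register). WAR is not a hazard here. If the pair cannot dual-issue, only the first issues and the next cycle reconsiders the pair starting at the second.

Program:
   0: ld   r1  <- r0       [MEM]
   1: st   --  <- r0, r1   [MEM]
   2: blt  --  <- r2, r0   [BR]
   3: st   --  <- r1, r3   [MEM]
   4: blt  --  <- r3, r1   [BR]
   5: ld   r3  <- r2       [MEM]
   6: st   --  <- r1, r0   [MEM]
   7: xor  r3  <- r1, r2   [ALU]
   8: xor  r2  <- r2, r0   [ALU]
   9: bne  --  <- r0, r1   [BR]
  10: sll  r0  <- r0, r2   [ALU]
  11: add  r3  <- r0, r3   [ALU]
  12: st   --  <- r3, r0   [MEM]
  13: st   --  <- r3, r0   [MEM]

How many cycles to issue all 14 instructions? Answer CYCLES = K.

#0 head=0: ld i0 no-port MEM/MEM
#1 head=1: st+blt i1+i2 dual
#2 head=3: st+blt i3+i4 dual
#3 head=5: ld i5 no-port MEM/MEM
#4 head=6: st+xor i6+i7 dual
#5 head=8: xor+bne i8+i9 dual
#6 head=10: sll i10 RAW r0
#7 head=11: add i11 RAW r3
#8 head=12: st i12 no-port MEM/MEM
#9 head=13: st i13 tail

CYCLES = 10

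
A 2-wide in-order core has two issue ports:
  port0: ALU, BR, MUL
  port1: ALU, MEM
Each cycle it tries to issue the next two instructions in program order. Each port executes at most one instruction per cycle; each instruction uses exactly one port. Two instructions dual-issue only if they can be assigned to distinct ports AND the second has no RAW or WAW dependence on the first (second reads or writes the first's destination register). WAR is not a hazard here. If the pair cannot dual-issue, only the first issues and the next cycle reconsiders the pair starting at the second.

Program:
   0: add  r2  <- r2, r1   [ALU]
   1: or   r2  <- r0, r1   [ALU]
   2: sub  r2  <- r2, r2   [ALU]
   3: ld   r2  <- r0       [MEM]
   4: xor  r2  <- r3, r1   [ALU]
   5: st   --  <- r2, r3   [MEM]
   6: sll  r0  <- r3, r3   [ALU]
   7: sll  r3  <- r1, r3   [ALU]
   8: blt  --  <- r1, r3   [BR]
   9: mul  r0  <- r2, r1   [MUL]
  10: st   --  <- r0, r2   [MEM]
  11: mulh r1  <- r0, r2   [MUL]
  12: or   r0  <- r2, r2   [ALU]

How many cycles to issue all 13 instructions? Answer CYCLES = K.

CYCLES = 11

  cy0 -> i0 (add.ALU) WAW r2
  cy1 -> i1 (or.ALU) RAW+WAW r2
  cy2 -> i2 (sub.ALU) WAW r2
  cy3 -> i3 (ld.MEM) WAW r2
  cy4 -> i4 (xor.ALU) RAW r2
  cy5 -> i5/i6 (st.MEM sll.ALU) 2-wide
  cy6 -> i7 (sll.ALU) RAW r3
  cy7 -> i8 (blt.BR) no-port BR/MUL
  cy8 -> i9 (mul.MUL) RAW r0
  cy9 -> i10/i11 (st.MEM mulh.MUL) 2-wide
  cy10 -> i12 (or.ALU) tail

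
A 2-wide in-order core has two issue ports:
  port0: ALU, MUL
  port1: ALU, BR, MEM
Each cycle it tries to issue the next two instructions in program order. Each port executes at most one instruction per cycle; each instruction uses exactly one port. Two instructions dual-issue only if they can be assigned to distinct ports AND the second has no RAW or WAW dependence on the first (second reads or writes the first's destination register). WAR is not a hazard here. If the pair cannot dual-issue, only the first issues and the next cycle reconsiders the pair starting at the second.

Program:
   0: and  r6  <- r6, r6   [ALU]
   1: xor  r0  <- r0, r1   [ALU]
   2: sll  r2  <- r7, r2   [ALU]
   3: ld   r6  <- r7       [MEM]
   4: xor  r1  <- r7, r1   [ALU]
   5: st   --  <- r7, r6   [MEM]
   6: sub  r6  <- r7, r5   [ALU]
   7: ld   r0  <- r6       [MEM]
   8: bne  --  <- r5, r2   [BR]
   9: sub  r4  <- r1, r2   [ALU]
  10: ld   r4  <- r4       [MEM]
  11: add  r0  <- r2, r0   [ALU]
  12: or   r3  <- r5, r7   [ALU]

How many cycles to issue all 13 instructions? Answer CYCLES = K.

[0] i0,i1  and/xor  -- 2-wide
[1] i2,i3  sll/ld  -- 2-wide
[2] i4,i5  xor/st  -- 2-wide
[3] i6  sub  -- RAW r6
[4] i7  ld  -- no-port MEM/BR
[5] i8,i9  bne/sub  -- 2-wide
[6] i10,i11  ld/add  -- 2-wide
[7] i12  or  -- tail

CYCLES = 8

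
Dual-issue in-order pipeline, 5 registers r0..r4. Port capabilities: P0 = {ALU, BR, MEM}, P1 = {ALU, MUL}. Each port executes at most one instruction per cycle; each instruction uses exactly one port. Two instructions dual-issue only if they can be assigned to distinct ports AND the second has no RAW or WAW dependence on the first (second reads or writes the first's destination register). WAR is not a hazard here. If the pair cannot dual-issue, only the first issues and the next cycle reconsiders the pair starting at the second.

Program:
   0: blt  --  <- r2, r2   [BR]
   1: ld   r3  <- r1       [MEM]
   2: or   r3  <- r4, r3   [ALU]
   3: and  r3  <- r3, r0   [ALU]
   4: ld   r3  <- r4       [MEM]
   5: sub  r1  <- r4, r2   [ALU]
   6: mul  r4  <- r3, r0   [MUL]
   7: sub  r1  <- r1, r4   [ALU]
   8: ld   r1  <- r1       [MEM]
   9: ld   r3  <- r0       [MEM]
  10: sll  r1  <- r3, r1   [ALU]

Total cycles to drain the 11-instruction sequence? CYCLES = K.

CYCLES = 10

c0: i0 blt  no-port BR/MEM
c1: i1 ld  RAW+WAW r3
c2: i2 or  RAW+WAW r3
c3: i3 and  WAW r3
c4: i4&i5 ld+sub  pair
c5: i6 mul  RAW r4
c6: i7 sub  RAW+WAW r1
c7: i8 ld  no-port MEM/MEM
c8: i9 ld  RAW r3
c9: i10 sll  tail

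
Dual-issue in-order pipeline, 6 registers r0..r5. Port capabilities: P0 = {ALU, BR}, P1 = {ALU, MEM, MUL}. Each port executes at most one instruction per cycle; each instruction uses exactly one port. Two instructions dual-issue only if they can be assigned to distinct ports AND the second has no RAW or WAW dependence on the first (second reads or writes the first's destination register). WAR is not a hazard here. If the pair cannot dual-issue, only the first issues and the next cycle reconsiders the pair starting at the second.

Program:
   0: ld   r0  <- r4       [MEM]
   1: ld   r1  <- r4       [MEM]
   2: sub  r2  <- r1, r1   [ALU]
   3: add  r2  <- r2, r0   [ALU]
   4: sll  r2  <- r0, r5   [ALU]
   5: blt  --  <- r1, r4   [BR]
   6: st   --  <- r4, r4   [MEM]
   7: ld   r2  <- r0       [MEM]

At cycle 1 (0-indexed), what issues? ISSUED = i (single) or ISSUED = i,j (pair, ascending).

ISSUED = 1

t=0 i0:ld.MEM ; no-port MEM/MEM
t=1 i1:ld.MEM ; RAW r1
t=2 i2:sub.ALU ; RAW+WAW r2
t=3 i3:add.ALU ; WAW r2
t=4 i4/i5:sll.ALU blt.BR ; dual
t=5 i6:st.MEM ; no-port MEM/MEM
t=6 i7:ld.MEM ; tail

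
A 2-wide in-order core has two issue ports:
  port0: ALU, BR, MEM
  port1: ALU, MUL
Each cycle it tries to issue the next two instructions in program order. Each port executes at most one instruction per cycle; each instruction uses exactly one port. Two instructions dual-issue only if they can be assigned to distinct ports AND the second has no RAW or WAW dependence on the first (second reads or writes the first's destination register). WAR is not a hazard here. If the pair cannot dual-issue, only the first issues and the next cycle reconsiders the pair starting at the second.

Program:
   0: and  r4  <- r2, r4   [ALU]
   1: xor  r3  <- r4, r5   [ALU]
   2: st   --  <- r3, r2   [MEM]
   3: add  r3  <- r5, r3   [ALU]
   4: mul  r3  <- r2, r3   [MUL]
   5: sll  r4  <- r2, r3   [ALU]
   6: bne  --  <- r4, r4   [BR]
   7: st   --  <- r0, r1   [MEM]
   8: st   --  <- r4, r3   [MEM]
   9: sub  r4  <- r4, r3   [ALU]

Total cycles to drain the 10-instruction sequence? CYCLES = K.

CYCLES = 8

  cy0 -> i0 (and.ALU) RAW r4
  cy1 -> i1 (xor.ALU) RAW r3
  cy2 -> i2/i3 (st.MEM add.ALU) 2-wide
  cy3 -> i4 (mul.MUL) RAW r3
  cy4 -> i5 (sll.ALU) RAW r4
  cy5 -> i6 (bne.BR) no-port BR/MEM
  cy6 -> i7 (st.MEM) no-port MEM/MEM
  cy7 -> i8/i9 (st.MEM sub.ALU) 2-wide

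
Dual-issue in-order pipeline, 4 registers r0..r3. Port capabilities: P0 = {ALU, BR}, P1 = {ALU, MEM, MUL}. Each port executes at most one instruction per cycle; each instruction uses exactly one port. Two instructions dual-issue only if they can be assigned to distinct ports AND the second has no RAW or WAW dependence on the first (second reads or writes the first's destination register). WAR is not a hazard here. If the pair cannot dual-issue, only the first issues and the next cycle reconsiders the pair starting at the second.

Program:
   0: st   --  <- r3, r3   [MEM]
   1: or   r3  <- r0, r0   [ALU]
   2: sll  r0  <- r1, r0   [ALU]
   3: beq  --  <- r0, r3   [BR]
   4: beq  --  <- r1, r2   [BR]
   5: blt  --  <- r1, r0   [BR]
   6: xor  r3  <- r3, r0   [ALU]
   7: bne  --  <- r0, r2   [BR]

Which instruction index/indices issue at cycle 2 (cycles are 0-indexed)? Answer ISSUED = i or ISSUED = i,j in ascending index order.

#0 head=0: st.MEM or.ALU i0/i1 2-wide
#1 head=2: sll.ALU i2 RAW r0
#2 head=3: beq.BR i3 no-port BR/BR
#3 head=4: beq.BR i4 no-port BR/BR
#4 head=5: blt.BR xor.ALU i5/i6 2-wide
#5 head=7: bne.BR i7 tail

ISSUED = 3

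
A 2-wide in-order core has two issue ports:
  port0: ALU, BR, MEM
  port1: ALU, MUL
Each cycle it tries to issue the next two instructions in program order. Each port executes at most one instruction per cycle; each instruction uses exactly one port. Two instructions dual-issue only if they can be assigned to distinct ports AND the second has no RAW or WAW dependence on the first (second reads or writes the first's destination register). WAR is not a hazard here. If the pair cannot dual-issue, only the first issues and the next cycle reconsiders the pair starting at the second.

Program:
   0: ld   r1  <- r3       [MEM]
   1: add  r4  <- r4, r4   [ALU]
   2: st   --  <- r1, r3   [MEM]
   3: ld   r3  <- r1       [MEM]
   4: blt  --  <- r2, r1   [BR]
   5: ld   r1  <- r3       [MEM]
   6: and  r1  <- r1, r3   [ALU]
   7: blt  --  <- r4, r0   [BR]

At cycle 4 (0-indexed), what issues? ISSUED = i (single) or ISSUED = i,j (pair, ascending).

ISSUED = 5

0. ld/add @i0/i1  | pair
1. st @i2  | no-port MEM/MEM
2. ld @i3  | no-port MEM/BR
3. blt @i4  | no-port BR/MEM
4. ld @i5  | RAW+WAW r1
5. and/blt @i6/i7  | pair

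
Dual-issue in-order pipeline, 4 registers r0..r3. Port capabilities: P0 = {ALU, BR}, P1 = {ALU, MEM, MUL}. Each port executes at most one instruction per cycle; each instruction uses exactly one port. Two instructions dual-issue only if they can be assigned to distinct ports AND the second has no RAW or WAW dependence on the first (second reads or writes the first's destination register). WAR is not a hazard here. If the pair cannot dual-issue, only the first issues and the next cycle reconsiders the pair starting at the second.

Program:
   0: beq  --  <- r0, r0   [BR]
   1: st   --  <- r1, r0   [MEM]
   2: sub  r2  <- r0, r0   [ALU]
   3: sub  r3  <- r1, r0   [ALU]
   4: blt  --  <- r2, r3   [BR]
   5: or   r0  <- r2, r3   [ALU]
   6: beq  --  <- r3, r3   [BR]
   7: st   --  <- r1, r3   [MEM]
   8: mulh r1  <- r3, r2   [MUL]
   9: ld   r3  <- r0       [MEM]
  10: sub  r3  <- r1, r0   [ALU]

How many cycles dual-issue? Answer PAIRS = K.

0. beq st @i0/i1  | dual
1. sub sub @i2/i3  | dual
2. blt or @i4/i5  | dual
3. beq st @i6/i7  | dual
4. mulh @i8  | no-port MUL/MEM
5. ld @i9  | WAW r3
6. sub @i10  | tail

PAIRS = 4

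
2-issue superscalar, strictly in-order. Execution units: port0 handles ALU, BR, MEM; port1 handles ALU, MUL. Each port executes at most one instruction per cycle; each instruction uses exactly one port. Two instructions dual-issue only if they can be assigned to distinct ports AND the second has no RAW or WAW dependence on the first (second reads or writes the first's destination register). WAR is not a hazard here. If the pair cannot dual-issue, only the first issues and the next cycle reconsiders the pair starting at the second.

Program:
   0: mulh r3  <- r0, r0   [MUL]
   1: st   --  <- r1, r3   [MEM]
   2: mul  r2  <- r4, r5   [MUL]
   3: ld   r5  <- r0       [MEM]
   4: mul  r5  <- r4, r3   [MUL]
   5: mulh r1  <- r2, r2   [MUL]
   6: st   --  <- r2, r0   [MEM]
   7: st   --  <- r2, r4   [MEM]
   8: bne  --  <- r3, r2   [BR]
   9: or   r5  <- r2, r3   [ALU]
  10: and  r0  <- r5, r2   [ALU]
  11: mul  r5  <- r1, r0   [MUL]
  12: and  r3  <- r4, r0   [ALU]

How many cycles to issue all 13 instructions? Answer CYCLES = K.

#0 head=0: mulh i0 RAW r3
#1 head=1: st+mul i1+i2 dual
#2 head=3: ld i3 WAW r5
#3 head=4: mul i4 no-port MUL/MUL
#4 head=5: mulh+st i5+i6 dual
#5 head=7: st i7 no-port MEM/BR
#6 head=8: bne+or i8+i9 dual
#7 head=10: and i10 RAW r0
#8 head=11: mul+and i11+i12 dual

CYCLES = 9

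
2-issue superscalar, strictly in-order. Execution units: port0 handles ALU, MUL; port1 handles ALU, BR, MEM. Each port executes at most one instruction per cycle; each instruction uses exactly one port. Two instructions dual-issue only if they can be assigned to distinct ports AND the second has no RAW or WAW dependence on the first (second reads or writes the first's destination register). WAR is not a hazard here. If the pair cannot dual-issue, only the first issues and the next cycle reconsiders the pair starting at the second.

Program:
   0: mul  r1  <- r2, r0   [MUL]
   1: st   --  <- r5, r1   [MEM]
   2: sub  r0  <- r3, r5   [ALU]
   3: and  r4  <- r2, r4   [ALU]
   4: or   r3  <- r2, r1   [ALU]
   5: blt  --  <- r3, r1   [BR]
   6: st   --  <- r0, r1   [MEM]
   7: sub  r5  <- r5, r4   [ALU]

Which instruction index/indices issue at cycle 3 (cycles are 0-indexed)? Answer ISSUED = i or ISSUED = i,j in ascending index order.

c0: i0 mul.MUL  RAW r1
c1: i1&i2 st.MEM/sub.ALU  dual
c2: i3&i4 and.ALU/or.ALU  dual
c3: i5 blt.BR  no-port BR/MEM
c4: i6&i7 st.MEM/sub.ALU  dual

ISSUED = 5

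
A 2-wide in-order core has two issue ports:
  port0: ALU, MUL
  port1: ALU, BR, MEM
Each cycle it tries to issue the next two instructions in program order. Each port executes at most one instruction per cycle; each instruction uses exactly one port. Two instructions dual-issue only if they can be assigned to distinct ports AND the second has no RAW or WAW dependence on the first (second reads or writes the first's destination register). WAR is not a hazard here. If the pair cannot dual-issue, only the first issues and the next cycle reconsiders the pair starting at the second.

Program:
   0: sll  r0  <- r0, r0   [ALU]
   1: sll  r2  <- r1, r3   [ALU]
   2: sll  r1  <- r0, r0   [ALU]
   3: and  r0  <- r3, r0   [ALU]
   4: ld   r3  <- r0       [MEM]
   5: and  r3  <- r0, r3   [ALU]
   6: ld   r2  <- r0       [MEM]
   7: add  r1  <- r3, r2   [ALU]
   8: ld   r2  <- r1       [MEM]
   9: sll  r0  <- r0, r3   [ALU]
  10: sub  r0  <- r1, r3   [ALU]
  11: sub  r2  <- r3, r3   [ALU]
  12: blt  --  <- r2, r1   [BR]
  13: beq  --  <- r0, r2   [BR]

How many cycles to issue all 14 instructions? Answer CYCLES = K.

CYCLES = 9

0. sll sll @i0/i1  | dual
1. sll and @i2/i3  | dual
2. ld @i4  | RAW+WAW r3
3. and ld @i5/i6  | dual
4. add @i7  | RAW r1
5. ld sll @i8/i9  | dual
6. sub sub @i10/i11  | dual
7. blt @i12  | no-port BR/BR
8. beq @i13  | tail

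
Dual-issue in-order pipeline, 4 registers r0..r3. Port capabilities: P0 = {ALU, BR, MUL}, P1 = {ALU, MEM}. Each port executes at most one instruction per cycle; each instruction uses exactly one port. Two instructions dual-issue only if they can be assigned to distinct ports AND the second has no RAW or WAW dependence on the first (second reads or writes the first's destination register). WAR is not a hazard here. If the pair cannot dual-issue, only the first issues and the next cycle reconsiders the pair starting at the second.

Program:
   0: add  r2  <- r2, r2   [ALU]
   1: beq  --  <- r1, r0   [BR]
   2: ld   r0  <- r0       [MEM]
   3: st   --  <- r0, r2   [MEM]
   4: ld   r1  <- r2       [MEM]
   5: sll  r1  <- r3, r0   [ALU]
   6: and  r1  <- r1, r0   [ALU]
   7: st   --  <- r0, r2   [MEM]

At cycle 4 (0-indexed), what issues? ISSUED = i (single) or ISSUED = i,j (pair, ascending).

ISSUED = 5

c0: i0/i1 add.ALU/beq.BR  pair
c1: i2 ld.MEM  no-port MEM/MEM
c2: i3 st.MEM  no-port MEM/MEM
c3: i4 ld.MEM  WAW r1
c4: i5 sll.ALU  RAW+WAW r1
c5: i6/i7 and.ALU/st.MEM  pair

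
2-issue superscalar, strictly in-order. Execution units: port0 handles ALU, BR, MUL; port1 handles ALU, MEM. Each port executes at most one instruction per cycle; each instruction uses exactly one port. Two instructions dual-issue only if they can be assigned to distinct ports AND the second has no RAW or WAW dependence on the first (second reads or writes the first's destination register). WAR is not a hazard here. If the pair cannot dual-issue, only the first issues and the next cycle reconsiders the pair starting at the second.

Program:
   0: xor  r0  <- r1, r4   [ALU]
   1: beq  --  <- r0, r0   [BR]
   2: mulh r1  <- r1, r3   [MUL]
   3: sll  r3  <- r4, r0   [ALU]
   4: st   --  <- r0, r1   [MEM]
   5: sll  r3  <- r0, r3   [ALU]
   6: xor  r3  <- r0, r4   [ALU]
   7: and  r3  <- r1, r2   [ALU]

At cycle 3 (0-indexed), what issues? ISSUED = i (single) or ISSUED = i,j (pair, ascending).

c0: i0 xor.ALU  RAW r0
c1: i1 beq.BR  no-port BR/MUL
c2: i2+i3 mulh.MUL/sll.ALU  2-wide
c3: i4+i5 st.MEM/sll.ALU  2-wide
c4: i6 xor.ALU  WAW r3
c5: i7 and.ALU  tail

ISSUED = 4,5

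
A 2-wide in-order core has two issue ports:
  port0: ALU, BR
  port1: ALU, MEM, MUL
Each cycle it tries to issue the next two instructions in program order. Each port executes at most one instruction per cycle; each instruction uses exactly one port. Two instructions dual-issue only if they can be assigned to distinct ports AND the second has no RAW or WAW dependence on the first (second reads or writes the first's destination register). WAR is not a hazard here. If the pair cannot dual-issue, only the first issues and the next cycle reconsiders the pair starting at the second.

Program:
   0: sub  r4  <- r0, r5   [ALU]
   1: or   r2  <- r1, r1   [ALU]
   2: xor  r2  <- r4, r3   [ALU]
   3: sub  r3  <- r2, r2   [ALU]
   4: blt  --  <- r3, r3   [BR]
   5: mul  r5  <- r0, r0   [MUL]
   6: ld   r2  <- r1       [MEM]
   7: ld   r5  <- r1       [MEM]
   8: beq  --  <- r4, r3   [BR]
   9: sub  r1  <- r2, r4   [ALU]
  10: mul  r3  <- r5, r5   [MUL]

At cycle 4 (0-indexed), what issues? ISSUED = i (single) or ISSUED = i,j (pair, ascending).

#0 head=0: sub.ALU+or.ALU i0,i1 pair
#1 head=2: xor.ALU i2 RAW r2
#2 head=3: sub.ALU i3 RAW r3
#3 head=4: blt.BR+mul.MUL i4,i5 pair
#4 head=6: ld.MEM i6 no-port MEM/MEM
#5 head=7: ld.MEM+beq.BR i7,i8 pair
#6 head=9: sub.ALU+mul.MUL i9,i10 pair

ISSUED = 6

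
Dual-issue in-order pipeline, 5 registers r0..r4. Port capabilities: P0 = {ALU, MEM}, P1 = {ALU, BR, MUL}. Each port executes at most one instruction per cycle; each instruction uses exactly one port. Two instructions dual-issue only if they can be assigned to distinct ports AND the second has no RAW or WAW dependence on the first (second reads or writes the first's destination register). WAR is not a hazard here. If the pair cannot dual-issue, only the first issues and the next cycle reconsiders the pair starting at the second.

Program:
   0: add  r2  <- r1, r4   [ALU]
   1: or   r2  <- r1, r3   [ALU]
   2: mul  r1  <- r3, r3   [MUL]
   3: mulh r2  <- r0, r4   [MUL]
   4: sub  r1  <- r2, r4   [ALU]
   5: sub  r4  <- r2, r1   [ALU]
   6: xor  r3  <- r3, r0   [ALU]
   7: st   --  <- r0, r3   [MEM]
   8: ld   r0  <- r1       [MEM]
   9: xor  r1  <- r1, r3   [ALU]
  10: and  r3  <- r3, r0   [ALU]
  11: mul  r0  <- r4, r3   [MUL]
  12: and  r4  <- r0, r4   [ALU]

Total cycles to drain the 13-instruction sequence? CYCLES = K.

CYCLES = 10

c0: i0 add  WAW r2
c1: i1&i2 or mul  dual
c2: i3 mulh  RAW r2
c3: i4 sub  RAW r1
c4: i5&i6 sub xor  dual
c5: i7 st  no-port MEM/MEM
c6: i8&i9 ld xor  dual
c7: i10 and  RAW r3
c8: i11 mul  RAW r0
c9: i12 and  tail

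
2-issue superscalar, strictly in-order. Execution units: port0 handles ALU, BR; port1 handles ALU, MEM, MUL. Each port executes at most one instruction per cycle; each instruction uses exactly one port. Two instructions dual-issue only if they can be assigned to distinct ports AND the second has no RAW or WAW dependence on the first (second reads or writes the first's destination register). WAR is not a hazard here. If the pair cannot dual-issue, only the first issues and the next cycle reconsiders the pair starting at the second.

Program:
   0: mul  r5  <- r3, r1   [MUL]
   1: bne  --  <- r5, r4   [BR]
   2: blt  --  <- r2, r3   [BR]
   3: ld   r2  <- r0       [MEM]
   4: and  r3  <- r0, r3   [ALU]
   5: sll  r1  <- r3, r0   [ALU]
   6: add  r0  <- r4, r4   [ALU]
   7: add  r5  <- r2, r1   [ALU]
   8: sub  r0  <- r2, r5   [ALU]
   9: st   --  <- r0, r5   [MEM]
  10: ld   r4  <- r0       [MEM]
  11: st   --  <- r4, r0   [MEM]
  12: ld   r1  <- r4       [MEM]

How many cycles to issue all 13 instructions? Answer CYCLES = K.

0. mul.MUL @i0  | RAW r5
1. bne.BR @i1  | no-port BR/BR
2. blt.BR/ld.MEM @i2,i3  | dual
3. and.ALU @i4  | RAW r3
4. sll.ALU/add.ALU @i5,i6  | dual
5. add.ALU @i7  | RAW r5
6. sub.ALU @i8  | RAW r0
7. st.MEM @i9  | no-port MEM/MEM
8. ld.MEM @i10  | no-port MEM/MEM
9. st.MEM @i11  | no-port MEM/MEM
10. ld.MEM @i12  | tail

CYCLES = 11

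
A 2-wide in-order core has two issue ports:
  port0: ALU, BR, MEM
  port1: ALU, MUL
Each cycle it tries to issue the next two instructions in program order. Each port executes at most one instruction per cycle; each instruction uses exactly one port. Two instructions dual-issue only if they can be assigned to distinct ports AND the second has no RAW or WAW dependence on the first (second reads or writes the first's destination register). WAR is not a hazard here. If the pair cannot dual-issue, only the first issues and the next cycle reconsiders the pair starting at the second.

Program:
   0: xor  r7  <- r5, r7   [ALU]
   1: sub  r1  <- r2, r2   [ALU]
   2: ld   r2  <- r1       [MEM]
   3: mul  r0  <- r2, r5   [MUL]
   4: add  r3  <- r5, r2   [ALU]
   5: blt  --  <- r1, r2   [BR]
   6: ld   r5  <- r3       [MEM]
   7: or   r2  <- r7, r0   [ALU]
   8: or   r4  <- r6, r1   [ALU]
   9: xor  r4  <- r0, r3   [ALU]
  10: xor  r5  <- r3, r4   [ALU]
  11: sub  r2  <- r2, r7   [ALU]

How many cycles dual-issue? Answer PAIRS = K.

PAIRS = 4

0. xor.ALU+sub.ALU @i0+i1  | pair
1. ld.MEM @i2  | RAW r2
2. mul.MUL+add.ALU @i3+i4  | pair
3. blt.BR @i5  | no-port BR/MEM
4. ld.MEM+or.ALU @i6+i7  | pair
5. or.ALU @i8  | WAW r4
6. xor.ALU @i9  | RAW r4
7. xor.ALU+sub.ALU @i10+i11  | pair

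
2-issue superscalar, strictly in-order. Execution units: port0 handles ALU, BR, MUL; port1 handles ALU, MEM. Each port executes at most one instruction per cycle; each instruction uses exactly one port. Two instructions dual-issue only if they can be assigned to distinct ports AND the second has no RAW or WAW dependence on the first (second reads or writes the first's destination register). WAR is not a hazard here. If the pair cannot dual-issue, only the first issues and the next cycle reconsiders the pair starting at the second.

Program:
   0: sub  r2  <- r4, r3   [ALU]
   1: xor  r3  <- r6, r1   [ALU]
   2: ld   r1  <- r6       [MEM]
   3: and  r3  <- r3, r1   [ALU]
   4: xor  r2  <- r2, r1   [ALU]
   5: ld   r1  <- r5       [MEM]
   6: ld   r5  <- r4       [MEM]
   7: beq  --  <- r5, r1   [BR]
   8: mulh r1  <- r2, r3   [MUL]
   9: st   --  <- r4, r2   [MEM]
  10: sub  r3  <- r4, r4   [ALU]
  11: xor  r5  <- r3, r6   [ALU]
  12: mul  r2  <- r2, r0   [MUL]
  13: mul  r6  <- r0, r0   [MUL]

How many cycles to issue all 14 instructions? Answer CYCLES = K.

CYCLES = 10

[0] i0,i1  sub.ALU xor.ALU  -- pair
[1] i2  ld.MEM  -- RAW r1
[2] i3,i4  and.ALU xor.ALU  -- pair
[3] i5  ld.MEM  -- no-port MEM/MEM
[4] i6  ld.MEM  -- RAW r5
[5] i7  beq.BR  -- no-port BR/MUL
[6] i8,i9  mulh.MUL st.MEM  -- pair
[7] i10  sub.ALU  -- RAW r3
[8] i11,i12  xor.ALU mul.MUL  -- pair
[9] i13  mul.MUL  -- tail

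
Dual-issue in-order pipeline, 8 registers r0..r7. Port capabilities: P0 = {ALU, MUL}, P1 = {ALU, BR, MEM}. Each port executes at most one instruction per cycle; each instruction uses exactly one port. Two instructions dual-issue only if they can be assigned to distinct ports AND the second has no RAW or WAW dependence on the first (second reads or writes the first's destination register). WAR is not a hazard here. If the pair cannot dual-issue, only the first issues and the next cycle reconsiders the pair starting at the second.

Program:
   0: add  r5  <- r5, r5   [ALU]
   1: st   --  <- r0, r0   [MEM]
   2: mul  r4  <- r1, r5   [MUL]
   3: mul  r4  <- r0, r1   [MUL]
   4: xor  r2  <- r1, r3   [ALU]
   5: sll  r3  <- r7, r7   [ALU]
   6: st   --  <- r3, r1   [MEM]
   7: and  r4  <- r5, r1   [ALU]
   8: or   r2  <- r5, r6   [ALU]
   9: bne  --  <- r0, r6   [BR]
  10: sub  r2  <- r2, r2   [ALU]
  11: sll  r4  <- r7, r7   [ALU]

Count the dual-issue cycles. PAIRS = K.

PAIRS = 5

c0: i0/i1 add.ALU;st.MEM  pair
c1: i2 mul.MUL  no-port MUL/MUL
c2: i3/i4 mul.MUL;xor.ALU  pair
c3: i5 sll.ALU  RAW r3
c4: i6/i7 st.MEM;and.ALU  pair
c5: i8/i9 or.ALU;bne.BR  pair
c6: i10/i11 sub.ALU;sll.ALU  pair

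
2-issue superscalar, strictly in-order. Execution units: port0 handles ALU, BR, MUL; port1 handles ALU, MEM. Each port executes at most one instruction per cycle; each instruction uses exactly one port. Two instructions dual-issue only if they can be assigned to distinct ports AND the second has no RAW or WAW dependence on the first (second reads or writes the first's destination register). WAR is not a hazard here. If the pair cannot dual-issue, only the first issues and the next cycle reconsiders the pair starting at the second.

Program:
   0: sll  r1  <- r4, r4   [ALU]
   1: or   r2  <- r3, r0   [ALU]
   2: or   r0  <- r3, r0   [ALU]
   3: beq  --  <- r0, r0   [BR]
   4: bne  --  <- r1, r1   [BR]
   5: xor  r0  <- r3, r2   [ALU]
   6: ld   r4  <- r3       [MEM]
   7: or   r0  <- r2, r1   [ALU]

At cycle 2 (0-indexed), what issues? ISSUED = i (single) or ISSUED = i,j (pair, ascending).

  cy0 -> i0+i1 (sll.ALU+or.ALU) pair
  cy1 -> i2 (or.ALU) RAW r0
  cy2 -> i3 (beq.BR) no-port BR/BR
  cy3 -> i4+i5 (bne.BR+xor.ALU) pair
  cy4 -> i6+i7 (ld.MEM+or.ALU) pair

ISSUED = 3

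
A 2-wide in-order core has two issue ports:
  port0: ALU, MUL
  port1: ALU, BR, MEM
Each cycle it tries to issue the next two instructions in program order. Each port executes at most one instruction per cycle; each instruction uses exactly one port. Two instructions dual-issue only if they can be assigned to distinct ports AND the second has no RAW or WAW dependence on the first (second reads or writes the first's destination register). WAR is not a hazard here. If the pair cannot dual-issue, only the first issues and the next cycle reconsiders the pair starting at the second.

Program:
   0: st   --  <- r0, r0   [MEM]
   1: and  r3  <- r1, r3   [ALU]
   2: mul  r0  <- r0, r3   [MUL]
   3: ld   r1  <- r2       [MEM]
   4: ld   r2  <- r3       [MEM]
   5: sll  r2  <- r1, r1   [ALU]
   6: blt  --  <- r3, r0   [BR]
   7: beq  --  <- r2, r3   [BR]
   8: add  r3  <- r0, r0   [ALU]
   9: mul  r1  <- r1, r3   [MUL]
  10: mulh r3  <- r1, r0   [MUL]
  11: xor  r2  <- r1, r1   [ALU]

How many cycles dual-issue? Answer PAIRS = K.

PAIRS = 5

#0 head=0: st.MEM+and.ALU i0&i1 pair
#1 head=2: mul.MUL+ld.MEM i2&i3 pair
#2 head=4: ld.MEM i4 WAW r2
#3 head=5: sll.ALU+blt.BR i5&i6 pair
#4 head=7: beq.BR+add.ALU i7&i8 pair
#5 head=9: mul.MUL i9 no-port MUL/MUL
#6 head=10: mulh.MUL+xor.ALU i10&i11 pair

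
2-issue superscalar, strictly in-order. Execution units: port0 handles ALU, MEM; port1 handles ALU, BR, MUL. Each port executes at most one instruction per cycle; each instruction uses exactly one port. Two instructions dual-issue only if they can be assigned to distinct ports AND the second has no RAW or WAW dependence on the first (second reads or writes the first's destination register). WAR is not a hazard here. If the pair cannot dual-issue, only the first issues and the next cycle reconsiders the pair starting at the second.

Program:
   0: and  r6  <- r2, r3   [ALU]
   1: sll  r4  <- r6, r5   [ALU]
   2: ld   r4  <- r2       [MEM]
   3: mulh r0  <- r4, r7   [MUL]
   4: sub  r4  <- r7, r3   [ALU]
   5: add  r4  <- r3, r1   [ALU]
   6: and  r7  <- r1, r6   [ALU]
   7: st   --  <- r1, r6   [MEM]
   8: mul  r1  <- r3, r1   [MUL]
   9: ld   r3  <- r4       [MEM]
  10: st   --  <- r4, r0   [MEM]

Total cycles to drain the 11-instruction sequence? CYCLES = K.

[0] i0  and.ALU  -- RAW r6
[1] i1  sll.ALU  -- WAW r4
[2] i2  ld.MEM  -- RAW r4
[3] i3,i4  mulh.MUL/sub.ALU  -- pair
[4] i5,i6  add.ALU/and.ALU  -- pair
[5] i7,i8  st.MEM/mul.MUL  -- pair
[6] i9  ld.MEM  -- no-port MEM/MEM
[7] i10  st.MEM  -- tail

CYCLES = 8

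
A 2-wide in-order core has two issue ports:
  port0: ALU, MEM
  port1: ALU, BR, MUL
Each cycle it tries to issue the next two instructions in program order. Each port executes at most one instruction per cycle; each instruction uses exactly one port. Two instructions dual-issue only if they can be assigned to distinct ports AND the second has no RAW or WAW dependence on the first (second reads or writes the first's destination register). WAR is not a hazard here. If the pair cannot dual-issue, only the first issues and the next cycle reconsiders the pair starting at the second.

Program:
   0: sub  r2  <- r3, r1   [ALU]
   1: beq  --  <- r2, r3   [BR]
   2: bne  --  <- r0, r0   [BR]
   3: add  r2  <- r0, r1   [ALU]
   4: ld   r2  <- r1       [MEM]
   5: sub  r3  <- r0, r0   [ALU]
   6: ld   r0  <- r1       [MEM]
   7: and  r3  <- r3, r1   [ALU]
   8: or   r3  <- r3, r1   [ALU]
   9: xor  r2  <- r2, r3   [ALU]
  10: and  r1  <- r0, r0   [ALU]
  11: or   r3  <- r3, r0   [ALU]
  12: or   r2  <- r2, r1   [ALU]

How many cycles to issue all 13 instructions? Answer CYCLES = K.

[0] i0  sub  -- RAW r2
[1] i1  beq  -- no-port BR/BR
[2] i2/i3  bne/add  -- 2-wide
[3] i4/i5  ld/sub  -- 2-wide
[4] i6/i7  ld/and  -- 2-wide
[5] i8  or  -- RAW r3
[6] i9/i10  xor/and  -- 2-wide
[7] i11/i12  or/or  -- 2-wide

CYCLES = 8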